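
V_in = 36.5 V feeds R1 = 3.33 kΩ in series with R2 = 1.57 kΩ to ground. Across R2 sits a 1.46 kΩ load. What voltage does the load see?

The load sits in parallel with R2, giving an effective lower resistance R2' = R2·R_L/(R2+R_L) = 0.7565 kΩ.
Now apply the divider: V_out = 36.5 × 0.1851 = 6.757 V.
(Unloaded it would be 11.7 V; the load pulls it down.)

V_out ≈ 6.76 V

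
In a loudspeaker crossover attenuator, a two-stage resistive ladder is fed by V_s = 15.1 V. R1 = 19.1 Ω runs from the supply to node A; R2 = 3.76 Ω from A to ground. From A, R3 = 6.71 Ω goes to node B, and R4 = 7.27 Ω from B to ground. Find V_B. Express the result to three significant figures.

Looking into the second stage from A: R3 + R4 = 13.98 Ω appears in parallel with R2.
Effective lower resistance at A: R2 ‖ 13.98 = 2.963 Ω.
V_A = 15.1 × 2.963/(19.1 + 2.963) = 2.028 V.
Then the unloaded second divider: V_B = V_A × R4/(R3+R4) = 2.028 × 0.5200 = 1.055 V.

V_B ≈ 1.05 V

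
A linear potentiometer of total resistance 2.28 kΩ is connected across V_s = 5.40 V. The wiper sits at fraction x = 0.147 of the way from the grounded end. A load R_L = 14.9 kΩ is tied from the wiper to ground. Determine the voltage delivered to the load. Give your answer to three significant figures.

The pot divides into 1.945 kΩ above the wiper and 0.3352 kΩ below.
(x·R_p) ‖ R_L = 0.3278 kΩ.
Then V_out = V_s · 0.3278/(1.945 + 0.3278) = 0.7789 V.
(Unloaded: V_out = x·V_s = 0.794 V.)

V_out ≈ 0.779 V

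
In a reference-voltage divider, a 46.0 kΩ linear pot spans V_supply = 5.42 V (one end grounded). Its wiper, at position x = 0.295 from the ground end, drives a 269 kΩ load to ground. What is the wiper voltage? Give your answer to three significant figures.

The pot divides into 32.43 kΩ above the wiper and 13.57 kΩ below.
Lower segment in parallel with the load: 13.57 ‖ 269 = 12.92 kΩ.
Then V_out = V_supply · 12.92/(32.43 + 12.92) = 1.544 V.

V_out ≈ 1.54 V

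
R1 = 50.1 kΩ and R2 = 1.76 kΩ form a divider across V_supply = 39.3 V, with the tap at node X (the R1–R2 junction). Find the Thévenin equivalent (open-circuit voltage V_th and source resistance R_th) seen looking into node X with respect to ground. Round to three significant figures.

With X open, the divider is unloaded: V_th = 39.3 × 1.76/51.86 = 1.334 V.
With V_supply suppressed (replaced by a short), R_th = R1 ‖ R2 = (50.10 × 1.76)/(50.10 + 1.76) = 1.700 kΩ.

V_th ≈ 1.33 V, R_th ≈ 1.70 kΩ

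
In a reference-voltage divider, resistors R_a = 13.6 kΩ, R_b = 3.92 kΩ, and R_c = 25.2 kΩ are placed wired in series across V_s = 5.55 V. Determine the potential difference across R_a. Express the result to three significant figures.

Total series resistance ΣR = 13.6 + 3.92 + 25.2 = 42.72 kΩ.
By the voltage-divider rule, V = 5.55 × 13.60/42.72 = 1.767 V.

V ≈ 1.77 V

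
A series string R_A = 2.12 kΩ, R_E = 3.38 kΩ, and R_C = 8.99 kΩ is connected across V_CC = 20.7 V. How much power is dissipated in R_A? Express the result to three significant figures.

ΣR = 14.49 kΩ → I = 20.7/14.49 = 1.429 mA.
P(R_A) = I²·R_A = (1.429)² × 2.12 = 4.327 mW.

P ≈ 4.33 mW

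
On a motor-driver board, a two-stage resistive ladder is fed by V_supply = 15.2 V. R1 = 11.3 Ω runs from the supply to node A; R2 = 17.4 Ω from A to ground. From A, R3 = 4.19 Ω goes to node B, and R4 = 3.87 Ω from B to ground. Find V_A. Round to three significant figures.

Looking into the second stage from A: R3 + R4 = 8.060 Ω appears in parallel with R2.
Effective lower resistance at A: R2 ‖ 8.060 = 5.508 Ω.
First divider: V_A = V_supply · 5.508/(11.3 + 5.508) = 4.981 V.

V_A ≈ 4.98 V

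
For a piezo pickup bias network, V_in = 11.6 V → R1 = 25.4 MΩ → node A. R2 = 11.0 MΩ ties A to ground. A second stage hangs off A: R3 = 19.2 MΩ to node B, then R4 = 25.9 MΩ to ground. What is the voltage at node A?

Looking into the second stage from A: R3 + R4 = 45.10 MΩ appears in parallel with R2.
Effective lower resistance at A: R2 ‖ 45.10 = 8.843 MΩ.
So V_A = 11.6 × 0.2582 = 2.996 V.

V_A ≈ 3.00 V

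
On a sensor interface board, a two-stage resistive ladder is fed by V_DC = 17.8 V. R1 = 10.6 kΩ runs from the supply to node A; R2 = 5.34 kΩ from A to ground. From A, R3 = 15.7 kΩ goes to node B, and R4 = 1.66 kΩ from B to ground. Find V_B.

V_B ≈ 0.473 V

Node A sees R2 in parallel with the series input of stage 2, R3 + R4 = 17.36 kΩ.
R2 ‖ (R3+R4) = 4.084 kΩ.
So V_A = 17.8 × 0.2781 = 4.950 V.
V_B = V_A × 0.09562 = 0.4734 V.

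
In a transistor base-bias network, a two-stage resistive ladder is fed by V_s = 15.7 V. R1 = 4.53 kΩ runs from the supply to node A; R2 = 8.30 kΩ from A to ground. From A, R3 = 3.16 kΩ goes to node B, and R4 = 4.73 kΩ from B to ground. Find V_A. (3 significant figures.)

V_A ≈ 7.41 V

Node A sees R2 in parallel with the series input of stage 2, R3 + R4 = 7.890 kΩ.
R2 ‖ (R3+R4) = 4.045 kΩ.
So V_A = 15.7 × 0.4717 = 7.406 V.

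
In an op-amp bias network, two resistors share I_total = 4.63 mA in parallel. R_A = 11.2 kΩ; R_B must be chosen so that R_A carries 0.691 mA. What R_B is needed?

The fraction through R_A equals R_B/(R_A+R_B).
0.691/4.63 = R_B/(R_A + R_B) → R_B = R_A · (0.1492)/(1 − 0.1492) = 11.2 × 0.1754 = 1.965 kΩ.

R_B ≈ 1.96 kΩ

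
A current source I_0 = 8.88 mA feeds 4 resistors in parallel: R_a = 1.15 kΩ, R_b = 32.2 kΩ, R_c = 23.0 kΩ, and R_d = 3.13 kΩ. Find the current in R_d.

I ≈ 2.25 mA

ΣG = 1/1.15 + 1/32.2 + 1/23.0 + 1/3.13 = 1.264.
R_d takes the fraction G_k/ΣG = 0.3195/1.264 = 0.2528, so I = 8.88 × 0.2528 = 2.245 mA.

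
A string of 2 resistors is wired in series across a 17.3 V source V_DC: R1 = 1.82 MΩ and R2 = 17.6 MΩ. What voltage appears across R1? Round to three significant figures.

V ≈ 1.62 V

Series total: ΣR = 1.82 + 17.6 = 19.42 MΩ.
By the voltage-divider rule, V = 17.3 × 1.820/19.42 = 1.621 V.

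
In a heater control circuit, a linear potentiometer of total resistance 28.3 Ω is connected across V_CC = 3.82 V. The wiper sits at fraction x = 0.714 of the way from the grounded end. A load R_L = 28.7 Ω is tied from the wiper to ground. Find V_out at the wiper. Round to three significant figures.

Lower segment x·R_p = 20.21 Ω; upper segment (1−x)·R_p = 8.094 Ω.
(x·R_p) ‖ R_L = 11.86 Ω.
Then V_out = V_CC · 11.86/(8.094 + 11.86) = 2.270 V.

V_out ≈ 2.27 V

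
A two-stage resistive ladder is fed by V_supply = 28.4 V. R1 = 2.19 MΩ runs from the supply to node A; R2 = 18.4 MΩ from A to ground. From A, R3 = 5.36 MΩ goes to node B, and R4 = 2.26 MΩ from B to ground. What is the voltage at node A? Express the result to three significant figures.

V_A ≈ 20.2 V

The second stage (R3 + R4 = 7.620 MΩ) loads node A in parallel with R2.
Effective lower resistance at A: R2 ‖ 7.620 = 5.388 MΩ.
V_A = 28.4 × 5.388/(2.19 + 5.388) = 20.19 V.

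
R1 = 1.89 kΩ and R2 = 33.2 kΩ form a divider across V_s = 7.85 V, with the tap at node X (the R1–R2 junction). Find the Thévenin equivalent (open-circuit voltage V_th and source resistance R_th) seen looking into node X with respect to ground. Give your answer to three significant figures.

V_th ≈ 7.43 V, R_th ≈ 1.79 kΩ

With X open, the divider is unloaded: V_th = 7.85 × 33.2/35.09 = 7.427 V.
Zeroing V_s shorts the top of R1 to ground, so R_th = R1 ‖ R2 = 1.788 kΩ.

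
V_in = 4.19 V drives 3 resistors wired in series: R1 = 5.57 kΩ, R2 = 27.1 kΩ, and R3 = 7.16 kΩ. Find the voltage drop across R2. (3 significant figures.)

V ≈ 2.85 V

ΣR = 5.57 + 27.1 + 7.16 = 39.83 kΩ.
By the voltage-divider rule, V = 4.19 × 27.10/39.83 = 2.851 V.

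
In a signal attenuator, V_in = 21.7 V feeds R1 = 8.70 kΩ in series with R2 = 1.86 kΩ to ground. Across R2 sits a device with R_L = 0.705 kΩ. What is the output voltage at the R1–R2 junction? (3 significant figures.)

V_out ≈ 1.20 V

R2 ‖ R_L = (1.86 × 0.705)/(1.86 + 0.705) = 0.5112 kΩ.
Voltage divider with the loaded lower leg: V_out = 21.7 × 0.5112/(8.70 + 0.5112) = 21.7 × 0.05550 = 1.204 V.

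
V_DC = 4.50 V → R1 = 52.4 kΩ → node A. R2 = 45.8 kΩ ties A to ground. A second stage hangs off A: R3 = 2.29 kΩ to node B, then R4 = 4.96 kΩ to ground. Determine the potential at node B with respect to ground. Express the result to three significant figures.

The second stage (R3 + R4 = 7.250 kΩ) loads node A in parallel with R2.
Effective lower resistance at A: R2 ‖ 7.250 = 6.259 kΩ.
First divider: V_A = V_DC · 6.259/(52.4 + 6.259) = 0.4802 V.
Then the unloaded second divider: V_B = V_A × R4/(R3+R4) = 0.4802 × 0.6841 = 0.3285 V.

V_B ≈ 0.329 V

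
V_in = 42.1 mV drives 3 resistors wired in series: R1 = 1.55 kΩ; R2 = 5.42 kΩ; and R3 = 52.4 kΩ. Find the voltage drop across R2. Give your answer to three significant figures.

Series total: ΣR = 1.55 + 5.42 + 52.4 = 59.37 kΩ.
V = V_in · R/ΣR = 42.1 × 0.09129 = 3.843 mV.

V ≈ 3.84 mV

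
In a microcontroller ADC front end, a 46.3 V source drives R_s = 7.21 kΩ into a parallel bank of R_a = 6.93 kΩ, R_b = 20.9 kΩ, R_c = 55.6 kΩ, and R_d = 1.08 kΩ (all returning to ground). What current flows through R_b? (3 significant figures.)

I ≈ 0.241 mA

Combine the parallel branches: R_p = (1/6.93 + 1/20.9 + 1/55.6 + 1/1.08)⁻¹ = 0.8802 kΩ.
V_A by voltage divider: V_A = 46.3 × 0.8802/(7.21 + 0.8802) = 5.038 V.
Branch current I = V_A/R_b = 5.038/20.9 = 0.2410 mA.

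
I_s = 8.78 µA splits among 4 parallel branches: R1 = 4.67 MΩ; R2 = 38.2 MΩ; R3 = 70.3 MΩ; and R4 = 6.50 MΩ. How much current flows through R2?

I ≈ 0.563 µA

Total conductance ΣG = 1/4.67 + 1/38.2 + 1/70.3 + 1/6.50 = 0.4084 (units of 1/MΩ).
Current divider: I(R2) = I_s · G_k/ΣG = 8.78 × (0.02618/0.4084) = 8.78 × 0.06410 = 0.5628 µA.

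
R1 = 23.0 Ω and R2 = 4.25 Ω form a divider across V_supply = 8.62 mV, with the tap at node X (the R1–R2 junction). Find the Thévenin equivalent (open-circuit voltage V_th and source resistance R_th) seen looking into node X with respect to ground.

V_th ≈ 1.34 mV, R_th ≈ 3.59 Ω

With X open, the divider is unloaded: V_th = 8.62 × 4.25/27.25 = 1.344 mV.
Zeroing V_supply shorts the top of R1 to ground, so R_th = R1 ‖ R2 = 3.587 Ω.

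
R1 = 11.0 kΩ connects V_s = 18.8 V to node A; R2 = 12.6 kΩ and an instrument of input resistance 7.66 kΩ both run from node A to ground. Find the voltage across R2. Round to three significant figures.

R2 ‖ R_L = (12.6 × 7.66)/(12.6 + 7.66) = 4.764 kΩ.
Voltage divider with the loaded lower leg: V_out = 18.8 × 4.764/(11.0 + 4.764) = 18.8 × 0.3022 = 5.681 V.

V_out ≈ 5.68 V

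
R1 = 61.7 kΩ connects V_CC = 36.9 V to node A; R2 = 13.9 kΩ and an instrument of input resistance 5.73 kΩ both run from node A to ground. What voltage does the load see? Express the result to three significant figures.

The load sits in parallel with R2, giving an effective lower resistance R2' = R2·R_L/(R2+R_L) = 4.057 kΩ.
Now apply the divider: V_out = 36.9 × 0.06170 = 2.277 V.

V_out ≈ 2.28 V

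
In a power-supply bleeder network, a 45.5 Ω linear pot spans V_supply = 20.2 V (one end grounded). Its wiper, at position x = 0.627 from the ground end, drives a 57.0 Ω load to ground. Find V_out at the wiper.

V_out ≈ 10.7 V

Lower segment x·R_p = 28.53 Ω; upper segment (1−x)·R_p = 16.97 Ω.
Lower segment in parallel with the load: 28.53 ‖ 57.0 = 19.01 Ω.
Then V_out = V_supply · 19.01/(16.97 + 19.01) = 10.67 V.
(Unloaded: V_out = x·V_supply = 12.7 V.)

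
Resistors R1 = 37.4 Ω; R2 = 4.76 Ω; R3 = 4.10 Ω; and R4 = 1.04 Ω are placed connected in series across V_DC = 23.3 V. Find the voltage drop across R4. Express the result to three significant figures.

V ≈ 0.512 V

ΣR = 37.4 + 4.76 + 4.10 + 1.04 = 47.30 Ω.
V = V_DC · R/ΣR = 23.3 × 0.02199 = 0.5123 V.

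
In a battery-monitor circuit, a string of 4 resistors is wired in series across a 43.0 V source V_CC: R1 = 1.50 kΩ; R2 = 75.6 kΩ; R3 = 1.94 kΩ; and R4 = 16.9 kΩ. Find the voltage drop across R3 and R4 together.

ΣR = 1.50 + 75.6 + 1.94 + 16.9 = 95.94 kΩ.
R_{R3..R4} = 1.94 + 16.9 = 18.84 kΩ.
Voltage divider: V = V_CC · (18.84 / 95.94) = 43.0 × 0.1964 = 8.444 V.

V ≈ 8.44 V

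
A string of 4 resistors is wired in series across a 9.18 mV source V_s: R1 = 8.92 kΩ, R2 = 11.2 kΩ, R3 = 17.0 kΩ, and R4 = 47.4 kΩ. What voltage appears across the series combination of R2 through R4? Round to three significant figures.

V ≈ 8.21 mV

Total series resistance ΣR = 8.92 + 11.2 + 17.0 + 47.4 = 84.52 kΩ.
R_{R2..R4} = 11.2 + 17.0 + 47.4 = 75.60 kΩ.
V = V_s · R/ΣR = 9.18 × 0.8945 = 8.211 mV.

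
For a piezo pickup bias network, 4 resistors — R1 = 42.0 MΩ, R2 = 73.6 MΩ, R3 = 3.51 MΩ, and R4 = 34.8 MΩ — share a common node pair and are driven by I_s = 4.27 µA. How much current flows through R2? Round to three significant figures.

Total conductance ΣG = 1/42.0 + 1/73.6 + 1/3.51 + 1/34.8 = 0.3510 (units of 1/MΩ).
R2 takes the fraction G_k/ΣG = 0.01359/0.3510 = 0.03871, so I = 4.27 × 0.03871 = 0.1653 µA.

I ≈ 0.165 µA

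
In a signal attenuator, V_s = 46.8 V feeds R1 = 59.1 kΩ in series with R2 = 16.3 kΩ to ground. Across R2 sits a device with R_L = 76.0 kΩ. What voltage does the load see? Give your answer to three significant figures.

V_out ≈ 8.66 V

The load sits in parallel with R2, giving an effective lower resistance R2' = R2·R_L/(R2+R_L) = 13.42 kΩ.
Now apply the divider: V_out = 46.8 × 0.1851 = 8.661 V.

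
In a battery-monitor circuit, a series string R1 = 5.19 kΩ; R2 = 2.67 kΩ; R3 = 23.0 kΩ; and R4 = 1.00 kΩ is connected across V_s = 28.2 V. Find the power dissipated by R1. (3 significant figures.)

P ≈ 4.07 mW

The common current is I = 28.2/31.86 = 0.8851 mA.
V(R1) = I·R = 4.594 V; P = V·I = 4.594 × 0.8851 = 4.066 mW.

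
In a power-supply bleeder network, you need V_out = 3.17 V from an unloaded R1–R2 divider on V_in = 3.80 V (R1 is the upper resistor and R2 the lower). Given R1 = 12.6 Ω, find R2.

R2 ≈ 63.4 Ω

V_out/V_in = R2/(R1+R2) = 0.8342.
R2 = R1 · 0.8342/(1 − 0.8342) = 63.40 Ω.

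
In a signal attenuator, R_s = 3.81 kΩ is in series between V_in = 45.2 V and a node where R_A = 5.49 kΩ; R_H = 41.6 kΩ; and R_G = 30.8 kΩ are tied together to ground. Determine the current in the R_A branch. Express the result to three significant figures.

I ≈ 4.31 mA

Combine the parallel branches: R_p = (1/5.49 + 1/41.6 + 1/30.8)⁻¹ = 4.190 kΩ.
V_A by voltage divider: V_A = 45.2 × 4.190/(3.81 + 4.190) = 23.67 V.
Branch current I = V_A/R_A = 23.67/5.49 = 4.312 mA.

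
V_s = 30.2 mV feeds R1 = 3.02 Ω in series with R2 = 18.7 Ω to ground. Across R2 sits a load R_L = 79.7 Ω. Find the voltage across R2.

V_out ≈ 25.2 mV

The load sits in parallel with R2, giving an effective lower resistance R2' = R2·R_L/(R2+R_L) = 15.15 Ω.
Now apply the divider: V_out = 30.2 × 0.8338 = 25.18 mV.
(Unloaded it would be 26.0 mV; the load pulls it down.)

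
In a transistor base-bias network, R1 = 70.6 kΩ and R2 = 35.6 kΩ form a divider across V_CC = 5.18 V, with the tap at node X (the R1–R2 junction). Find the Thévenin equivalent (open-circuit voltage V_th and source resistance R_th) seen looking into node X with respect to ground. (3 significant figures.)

With X open, the divider is unloaded: V_th = 5.18 × 35.6/106.2 = 1.736 V.
Zeroing V_CC shorts the top of R1 to ground, so R_th = R1 ‖ R2 = 23.67 kΩ.

V_th ≈ 1.74 V, R_th ≈ 23.7 kΩ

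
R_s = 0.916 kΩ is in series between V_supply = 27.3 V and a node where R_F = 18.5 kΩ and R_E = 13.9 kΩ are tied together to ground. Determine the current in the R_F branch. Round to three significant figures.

I ≈ 1.32 mA

Combine the parallel branches: R_p = (1/18.5 + 1/13.9)⁻¹ = 7.937 kΩ.
Node voltage V_A = V_supply · R_p/(R_s + R_p) = 27.3 × 0.8965 = 24.48 V.
I(R_F) = V_A / R_F = 24.48/18.5 = 1.323 mA.
(Equivalently: I_total = 3.084 mA, then current-divider fraction G_k/ΣG = 0.4290.)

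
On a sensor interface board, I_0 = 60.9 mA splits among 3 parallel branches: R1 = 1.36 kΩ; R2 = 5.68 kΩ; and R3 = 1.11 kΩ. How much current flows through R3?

I ≈ 30.3 mA

Conductances: ΣG = 1/1.36 + 1/5.68 + 1/1.11 = 1.812 (1/kΩ).
R3 takes the fraction G_k/ΣG = 0.9009/1.812 = 0.4971, so I = 60.9 × 0.4971 = 30.27 mA.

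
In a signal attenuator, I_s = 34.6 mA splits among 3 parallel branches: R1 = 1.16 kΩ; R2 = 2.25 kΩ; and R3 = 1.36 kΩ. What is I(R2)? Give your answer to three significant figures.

Conductances: ΣG = 1/1.16 + 1/2.25 + 1/1.36 = 2.042 (1/kΩ).
By the current-divider rule, I = I_s · G_k/ΣG = 34.6 × 0.2177 = 7.531 mA.

I ≈ 7.53 mA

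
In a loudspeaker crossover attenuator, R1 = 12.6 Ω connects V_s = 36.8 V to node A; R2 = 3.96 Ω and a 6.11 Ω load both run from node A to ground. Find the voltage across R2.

The load sits in parallel with R2, giving an effective lower resistance R2' = R2·R_L/(R2+R_L) = 2.403 Ω.
Voltage divider with the loaded lower leg: V_out = 36.8 × 2.403/(12.6 + 2.403) = 36.8 × 0.1602 = 5.894 V.

V_out ≈ 5.89 V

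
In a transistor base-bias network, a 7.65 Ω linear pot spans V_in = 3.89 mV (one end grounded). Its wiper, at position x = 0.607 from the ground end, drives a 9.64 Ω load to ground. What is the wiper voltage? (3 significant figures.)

The pot divides into 3.006 Ω above the wiper and 4.644 Ω below.
(x·R_p) ‖ R_L = 3.134 Ω.
Loaded-divider output: V_out = 3.89 × 0.5104 = 1.985 mV.
(Unloaded: V_out = x·V_in = 2.36 mV.)

V_out ≈ 1.99 mV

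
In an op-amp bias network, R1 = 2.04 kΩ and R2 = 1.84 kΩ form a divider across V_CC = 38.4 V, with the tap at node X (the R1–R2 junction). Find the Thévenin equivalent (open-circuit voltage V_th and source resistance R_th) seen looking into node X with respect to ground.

V_th is the unloaded tap voltage: V_CC · R2/(R1+R2) = 38.4 × 0.4742 = 18.21 V.
With V_CC suppressed (replaced by a short), R_th = R1 ‖ R2 = (2.040 × 1.84)/(2.040 + 1.84) = 0.9674 kΩ.

V_th ≈ 18.2 V, R_th ≈ 0.967 kΩ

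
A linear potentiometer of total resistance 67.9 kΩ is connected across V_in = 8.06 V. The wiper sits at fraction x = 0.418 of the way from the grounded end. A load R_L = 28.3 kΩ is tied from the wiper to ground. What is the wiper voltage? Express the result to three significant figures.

Split the track: R_lower = x·R_p = 28.38 kΩ, R_upper = (1−x)·R_p = 39.52 kΩ.
(x·R_p) ‖ R_L = 14.17 kΩ.
V_out = 8.06 × 14.17/(39.52 + 14.17) = 2.127 V.

V_out ≈ 2.13 V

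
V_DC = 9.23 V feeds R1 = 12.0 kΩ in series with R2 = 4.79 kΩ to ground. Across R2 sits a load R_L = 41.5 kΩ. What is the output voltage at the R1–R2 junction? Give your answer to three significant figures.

V_out ≈ 2.43 V

The load sits in parallel with R2, giving an effective lower resistance R2' = R2·R_L/(R2+R_L) = 4.294 kΩ.
Voltage divider with the loaded lower leg: V_out = 9.23 × 4.294/(12.0 + 4.294) = 9.23 × 0.2635 = 2.433 V.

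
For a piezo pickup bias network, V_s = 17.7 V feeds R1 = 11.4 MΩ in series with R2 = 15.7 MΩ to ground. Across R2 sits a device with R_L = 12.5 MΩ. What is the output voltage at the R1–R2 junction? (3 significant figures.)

First combine the lower leg with the load: R2 ‖ R_L = 6.959 MΩ.
Now apply the divider: V_out = 17.7 × 0.3791 = 6.709 V.
(Unloaded it would be 10.3 V; the load pulls it down.)

V_out ≈ 6.71 V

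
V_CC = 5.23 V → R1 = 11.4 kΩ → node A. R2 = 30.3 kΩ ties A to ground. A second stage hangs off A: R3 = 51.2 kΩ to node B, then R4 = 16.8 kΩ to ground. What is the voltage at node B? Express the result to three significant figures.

V_B ≈ 0.837 V

Looking into the second stage from A: R3 + R4 = 68.00 kΩ appears in parallel with R2.
R2 ‖ (R3+R4) = 20.96 kΩ.
So V_A = 5.23 × 0.6477 = 3.388 V.
Stage 2 is unloaded, so V_B = V_A · R4/(R3+R4) = 3.388 × 16.8/68.00 = 0.8369 V.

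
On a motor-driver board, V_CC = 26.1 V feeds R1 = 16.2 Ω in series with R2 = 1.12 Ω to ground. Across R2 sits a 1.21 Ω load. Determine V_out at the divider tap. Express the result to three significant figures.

The load sits in parallel with R2, giving an effective lower resistance R2' = R2·R_L/(R2+R_L) = 0.5816 Ω.
Now apply the divider: V_out = 26.1 × 0.03466 = 0.9046 V.
(Unloaded it would be 1.69 V; the load pulls it down.)

V_out ≈ 0.905 V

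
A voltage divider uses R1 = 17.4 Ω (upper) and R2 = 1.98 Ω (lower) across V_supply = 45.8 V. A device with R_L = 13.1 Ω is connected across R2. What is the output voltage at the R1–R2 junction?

V_out ≈ 4.12 V

The load sits in parallel with R2, giving an effective lower resistance R2' = R2·R_L/(R2+R_L) = 1.720 Ω.
Then V_out = V_supply · R2'/(R1 + R2') = 45.8 × 1.720/19.12 = 4.120 V.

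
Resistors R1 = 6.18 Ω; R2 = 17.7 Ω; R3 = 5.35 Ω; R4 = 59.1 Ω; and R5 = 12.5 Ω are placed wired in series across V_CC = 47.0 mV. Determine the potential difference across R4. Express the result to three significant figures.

Series total: ΣR = 6.18 + 17.7 + 5.35 + 59.1 + 12.5 = 100.8 Ω.
Voltage divider: V = V_CC · (59.10 / 100.8) = 47.0 × 0.5861 = 27.55 mV.

V ≈ 27.5 mV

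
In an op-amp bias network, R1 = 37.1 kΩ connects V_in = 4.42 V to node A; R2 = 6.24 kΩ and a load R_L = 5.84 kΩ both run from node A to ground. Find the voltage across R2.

V_out ≈ 0.332 V

First combine the lower leg with the load: R2 ‖ R_L = 3.017 kΩ.
Then V_out = V_in · R2'/(R1 + R2') = 4.42 × 3.017/40.12 = 0.3324 V.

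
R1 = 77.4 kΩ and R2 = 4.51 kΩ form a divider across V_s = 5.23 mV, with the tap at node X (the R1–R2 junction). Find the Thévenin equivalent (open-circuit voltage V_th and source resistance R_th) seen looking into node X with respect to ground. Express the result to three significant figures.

Open-circuit (no load on X): V_th = V_s · R2/(R1 + R2) = 5.23 × 4.51/(77.40 + 4.51) = 0.2880 mV.
Zeroing V_s shorts the top of R1 to ground, so R_th = R1 ‖ R2 = 4.262 kΩ.

V_th ≈ 0.288 mV, R_th ≈ 4.26 kΩ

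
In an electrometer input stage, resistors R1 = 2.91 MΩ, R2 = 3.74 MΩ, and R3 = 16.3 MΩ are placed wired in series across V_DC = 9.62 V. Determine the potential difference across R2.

ΣR = 2.91 + 3.74 + 16.3 = 22.95 MΩ.
V = V_DC · R/ΣR = 9.62 × 0.1630 = 1.568 V.

V ≈ 1.57 V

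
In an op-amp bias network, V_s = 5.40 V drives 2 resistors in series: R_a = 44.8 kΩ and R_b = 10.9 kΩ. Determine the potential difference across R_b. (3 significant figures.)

Series total: ΣR = 44.8 + 10.9 = 55.70 kΩ.
By the voltage-divider rule, V = 5.40 × 10.90/55.70 = 1.057 V.

V ≈ 1.06 V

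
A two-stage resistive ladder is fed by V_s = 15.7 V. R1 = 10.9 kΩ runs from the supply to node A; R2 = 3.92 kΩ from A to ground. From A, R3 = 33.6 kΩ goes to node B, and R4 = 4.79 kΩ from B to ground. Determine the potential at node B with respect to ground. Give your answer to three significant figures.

Looking into the second stage from A: R3 + R4 = 38.39 kΩ appears in parallel with R2.
R2 ‖ (R3+R4) = 3.557 kΩ.
So V_A = 15.7 × 0.2460 = 3.863 V.
Then the unloaded second divider: V_B = V_A × R4/(R3+R4) = 3.863 × 0.1248 = 0.4820 V.

V_B ≈ 0.482 V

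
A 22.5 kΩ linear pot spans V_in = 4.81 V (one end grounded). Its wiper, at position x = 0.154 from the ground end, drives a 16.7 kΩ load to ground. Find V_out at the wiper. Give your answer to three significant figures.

V_out ≈ 0.630 V

The pot divides into 19.04 kΩ above the wiper and 3.465 kΩ below.
R_L loads the lower segment: effective lower R = 2.870 kΩ.
Then V_out = V_in · 2.870/(19.04 + 2.870) = 0.6301 V.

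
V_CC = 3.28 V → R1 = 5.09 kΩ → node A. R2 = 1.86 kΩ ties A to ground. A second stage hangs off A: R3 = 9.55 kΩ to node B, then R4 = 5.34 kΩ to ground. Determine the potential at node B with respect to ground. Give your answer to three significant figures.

V_B ≈ 0.288 V

The second stage (R3 + R4 = 14.89 kΩ) loads node A in parallel with R2.
Effective lower resistance at A: R2 ‖ 14.89 = 1.653 kΩ.
First divider: V_A = V_CC · 1.653/(5.09 + 1.653) = 0.8042 V.
Then the unloaded second divider: V_B = V_A × R4/(R3+R4) = 0.8042 × 0.3586 = 0.2884 V.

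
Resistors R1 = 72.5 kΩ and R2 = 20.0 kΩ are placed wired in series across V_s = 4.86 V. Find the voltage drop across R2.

V ≈ 1.05 V

Series total: ΣR = 72.5 + 20.0 = 92.50 kΩ.
By the voltage-divider rule, V = 4.86 × 20.00/92.50 = 1.051 V.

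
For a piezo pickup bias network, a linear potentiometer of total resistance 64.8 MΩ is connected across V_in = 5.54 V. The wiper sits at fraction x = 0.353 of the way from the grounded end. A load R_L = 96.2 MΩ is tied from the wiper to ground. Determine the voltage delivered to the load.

Split the track: R_lower = x·R_p = 22.87 MΩ, R_upper = (1−x)·R_p = 41.93 MΩ.
Lower segment in parallel with the load: 22.87 ‖ 96.2 = 18.48 MΩ.
Then V_out = V_in · 18.48/(41.93 + 18.48) = 1.695 V.

V_out ≈ 1.69 V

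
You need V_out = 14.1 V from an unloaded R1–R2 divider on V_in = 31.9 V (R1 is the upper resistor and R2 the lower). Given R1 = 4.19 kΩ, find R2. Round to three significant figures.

Required fraction k = V_out/V_in = 0.4420.
Rearranging, R2 = R1·k/(1−k) = 4.19 × 0.7921 = 3.319 kΩ.

R2 ≈ 3.32 kΩ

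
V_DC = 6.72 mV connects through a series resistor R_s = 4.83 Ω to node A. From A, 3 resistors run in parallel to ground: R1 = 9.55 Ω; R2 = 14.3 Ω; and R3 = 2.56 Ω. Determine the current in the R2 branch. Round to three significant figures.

I ≈ 0.126 mA

Combine the parallel branches: R_p = (1/9.55 + 1/14.3 + 1/2.56)⁻¹ = 1.769 Ω.
Node voltage V_A = V_DC · R_p/(R_s + R_p) = 6.72 × 0.2681 = 1.801 mV.
I(R2) = V_A / R2 = 1.801/14.3 = 0.1260 mA.
(Check via current divider: I_total = 1.018 mA; share G_k/ΣG = 0.1237 → same result.)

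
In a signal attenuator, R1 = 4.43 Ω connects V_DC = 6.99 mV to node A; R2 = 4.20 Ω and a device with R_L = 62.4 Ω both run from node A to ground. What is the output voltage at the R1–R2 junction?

First combine the lower leg with the load: R2 ‖ R_L = 3.935 Ω.
Then V_out = V_DC · R2'/(R1 + R2') = 6.99 × 3.935/8.365 = 3.288 mV.

V_out ≈ 3.29 mV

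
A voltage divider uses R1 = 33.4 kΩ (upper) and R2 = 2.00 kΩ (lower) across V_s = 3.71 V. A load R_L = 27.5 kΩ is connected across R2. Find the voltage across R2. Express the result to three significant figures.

V_out ≈ 0.196 V

First combine the lower leg with the load: R2 ‖ R_L = 1.864 kΩ.
Now apply the divider: V_out = 3.71 × 0.05287 = 0.1961 V.
(Unloaded it would be 0.210 V; the load pulls it down.)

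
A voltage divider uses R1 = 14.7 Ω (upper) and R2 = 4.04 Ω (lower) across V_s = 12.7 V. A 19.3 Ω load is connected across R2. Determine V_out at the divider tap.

First combine the lower leg with the load: R2 ‖ R_L = 3.341 Ω.
Then V_out = V_s · R2'/(R1 + R2') = 12.7 × 3.341/18.04 = 2.352 V.

V_out ≈ 2.35 V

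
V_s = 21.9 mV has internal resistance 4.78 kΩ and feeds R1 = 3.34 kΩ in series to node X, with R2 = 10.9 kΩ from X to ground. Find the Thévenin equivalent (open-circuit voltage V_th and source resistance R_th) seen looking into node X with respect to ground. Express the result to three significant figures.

R1' = 4.78 + 3.34 = 8.120 kΩ (source resistance + R1).
With X open, the divider is unloaded: V_th = 21.9 × 10.9/19.02 = 12.55 mV.
With V_s suppressed (replaced by a short), R_th = R1' ‖ R2 = (8.120 × 10.9)/(8.120 + 10.9) = 4.653 kΩ.

V_th ≈ 12.6 mV, R_th ≈ 4.65 kΩ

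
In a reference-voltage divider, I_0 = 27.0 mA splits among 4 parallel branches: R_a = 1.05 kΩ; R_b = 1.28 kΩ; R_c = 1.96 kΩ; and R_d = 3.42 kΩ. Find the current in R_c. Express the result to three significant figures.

Total conductance ΣG = 1/1.05 + 1/1.28 + 1/1.96 + 1/3.42 = 2.536 (units of 1/kΩ).
By the current-divider rule, I = I_0 · G_k/ΣG = 27.0 × 0.2012 = 5.431 mA.

I ≈ 5.43 mA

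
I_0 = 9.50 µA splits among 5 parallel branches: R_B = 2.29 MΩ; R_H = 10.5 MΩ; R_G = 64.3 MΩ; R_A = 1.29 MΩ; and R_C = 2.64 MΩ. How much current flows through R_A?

ΣG = 1/2.29 + 1/10.5 + 1/64.3 + 1/1.29 + 1/2.64 = 1.701.
R_A takes the fraction G_k/ΣG = 0.7752/1.701 = 0.4556, so I = 9.50 × 0.4556 = 4.328 µA.

I ≈ 4.33 µA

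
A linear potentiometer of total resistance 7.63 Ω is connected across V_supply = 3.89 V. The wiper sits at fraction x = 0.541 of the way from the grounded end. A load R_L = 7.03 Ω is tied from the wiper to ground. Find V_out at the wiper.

The pot divides into 3.502 Ω above the wiper and 4.128 Ω below.
(x·R_p) ‖ R_L = 2.601 Ω.
Loaded-divider output: V_out = 3.89 × 0.4261 = 1.658 V.

V_out ≈ 1.66 V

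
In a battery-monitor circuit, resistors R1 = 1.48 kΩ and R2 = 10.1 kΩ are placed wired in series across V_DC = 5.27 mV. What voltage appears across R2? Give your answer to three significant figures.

Total series resistance ΣR = 1.48 + 10.1 = 11.58 kΩ.
By the voltage-divider rule, V = 5.27 × 10.10/11.58 = 4.596 mV.

V ≈ 4.60 mV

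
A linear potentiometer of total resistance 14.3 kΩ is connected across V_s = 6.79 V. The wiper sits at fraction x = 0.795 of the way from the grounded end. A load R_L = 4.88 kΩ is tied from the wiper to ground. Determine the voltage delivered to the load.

V_out ≈ 3.65 V

Lower segment x·R_p = 11.37 kΩ; upper segment (1−x)·R_p = 2.931 kΩ.
(x·R_p) ‖ R_L = 3.414 kΩ.
V_out = 6.79 × 3.414/(2.931 + 3.414) = 3.653 V.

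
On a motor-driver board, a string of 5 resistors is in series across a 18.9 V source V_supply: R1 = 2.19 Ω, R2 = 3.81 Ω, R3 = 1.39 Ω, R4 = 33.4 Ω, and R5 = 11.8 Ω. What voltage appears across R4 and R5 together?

Series total: ΣR = 2.19 + 3.81 + 1.39 + 33.4 + 11.8 = 52.59 Ω.
R_{R4..R5} = 33.4 + 11.8 = 45.20 Ω.
Voltage divider: V = V_supply · (45.20 / 52.59) = 18.9 × 0.8595 = 16.24 V.

V ≈ 16.2 V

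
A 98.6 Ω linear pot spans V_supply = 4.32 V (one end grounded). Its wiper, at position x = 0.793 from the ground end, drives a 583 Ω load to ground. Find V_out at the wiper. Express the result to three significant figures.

The pot divides into 20.41 Ω above the wiper and 78.19 Ω below.
Lower segment in parallel with the load: 78.19 ‖ 583 = 68.94 Ω.
Then V_out = V_supply · 68.94/(20.41 + 68.94) = 3.333 V.
(Unloaded: V_out = x·V_supply = 3.43 V.)

V_out ≈ 3.33 V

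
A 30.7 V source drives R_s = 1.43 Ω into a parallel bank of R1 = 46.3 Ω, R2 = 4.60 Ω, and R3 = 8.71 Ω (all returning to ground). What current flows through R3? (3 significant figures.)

I ≈ 2.34 A

Combine the parallel branches: R_p = (1/46.3 + 1/4.60 + 1/8.71)⁻¹ = 2.826 Ω.
Node voltage V_A = V_CC · R_p/(R_s + R_p) = 30.7 × 0.6640 = 20.39 V.
I(R3) = V_A / R3 = 20.39/8.71 = 2.341 A.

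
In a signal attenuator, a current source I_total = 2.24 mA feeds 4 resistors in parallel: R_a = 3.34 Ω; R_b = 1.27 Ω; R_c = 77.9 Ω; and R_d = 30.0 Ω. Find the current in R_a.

I ≈ 0.592 mA

Conductances: ΣG = 1/3.34 + 1/1.27 + 1/77.9 + 1/30.0 = 1.133 (1/Ω).
By the current-divider rule, I = I_total · G_k/ΣG = 2.24 × 0.2643 = 0.5919 mA.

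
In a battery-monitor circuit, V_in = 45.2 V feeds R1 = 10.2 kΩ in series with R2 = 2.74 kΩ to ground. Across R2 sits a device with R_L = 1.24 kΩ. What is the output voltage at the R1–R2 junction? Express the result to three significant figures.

The load sits in parallel with R2, giving an effective lower resistance R2' = R2·R_L/(R2+R_L) = 0.8537 kΩ.
Then V_out = V_in · R2'/(R1 + R2') = 45.2 × 0.8537/11.05 = 3.491 V.
(Unloaded it would be 9.57 V; the load pulls it down.)

V_out ≈ 3.49 V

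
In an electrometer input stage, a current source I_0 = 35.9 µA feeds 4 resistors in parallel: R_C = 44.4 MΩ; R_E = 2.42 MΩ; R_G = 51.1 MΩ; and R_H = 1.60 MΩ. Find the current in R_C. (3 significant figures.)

I ≈ 0.748 µA

Conductances: ΣG = 1/44.4 + 1/2.42 + 1/51.1 + 1/1.60 = 1.080 (1/MΩ).
R_C takes the fraction G_k/ΣG = 0.02252/1.080 = 0.02085, so I = 35.9 × 0.02085 = 0.7484 µA.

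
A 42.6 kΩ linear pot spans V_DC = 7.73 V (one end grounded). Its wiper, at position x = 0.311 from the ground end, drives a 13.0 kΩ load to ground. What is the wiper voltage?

V_out ≈ 1.41 V

Lower segment x·R_p = 13.25 kΩ; upper segment (1−x)·R_p = 29.35 kΩ.
Lower segment in parallel with the load: 13.25 ‖ 13.0 = 6.562 kΩ.
V_out = 7.73 × 6.562/(29.35 + 6.562) = 1.412 V.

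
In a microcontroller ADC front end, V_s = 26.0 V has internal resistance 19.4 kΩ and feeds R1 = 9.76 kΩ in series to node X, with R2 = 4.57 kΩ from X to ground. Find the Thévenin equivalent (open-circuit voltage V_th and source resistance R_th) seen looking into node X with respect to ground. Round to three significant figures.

V_th ≈ 3.52 V, R_th ≈ 3.95 kΩ

R1' = 19.4 + 9.76 = 29.16 kΩ (source resistance + R1).
Open-circuit (no load on X): V_th = V_s · R2/(R1' + R2) = 26.0 × 4.57/(29.16 + 4.57) = 3.523 V.
With V_s suppressed (replaced by a short), R_th = R1' ‖ R2 = (29.16 × 4.57)/(29.16 + 4.57) = 3.951 kΩ.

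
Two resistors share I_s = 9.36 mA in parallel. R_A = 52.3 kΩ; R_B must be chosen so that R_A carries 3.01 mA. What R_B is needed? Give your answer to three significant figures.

R_B ≈ 24.8 kΩ

Two-branch current divider: I_A = I_s · R_B/(R_A + R_B).
With f = 0.3216, R_B = R_A · f/(1−f) = 52.3 × 0.4740 = 24.79 kΩ.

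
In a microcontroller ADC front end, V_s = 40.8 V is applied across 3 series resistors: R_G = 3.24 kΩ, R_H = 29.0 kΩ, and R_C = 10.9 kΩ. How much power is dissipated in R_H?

P ≈ 25.9 mW

The common current is I = 40.8/43.14 = 0.9458 mA.
P = I²R = 0.8945 × 29.0 = 25.94 mW.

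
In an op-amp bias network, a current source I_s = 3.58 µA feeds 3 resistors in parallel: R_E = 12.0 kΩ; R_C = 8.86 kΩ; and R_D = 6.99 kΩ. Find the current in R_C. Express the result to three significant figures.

Conductances: ΣG = 1/12.0 + 1/8.86 + 1/6.99 = 0.3393 (1/kΩ).
Current divider: I(R_C) = I_s · G_k/ΣG = 3.58 × (0.1129/0.3393) = 3.58 × 0.3327 = 1.191 µA.

I ≈ 1.19 µA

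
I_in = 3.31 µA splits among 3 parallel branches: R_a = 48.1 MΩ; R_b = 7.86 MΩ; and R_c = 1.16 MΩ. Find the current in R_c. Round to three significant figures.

I ≈ 2.82 µA

ΣG = 1/48.1 + 1/7.86 + 1/1.16 = 1.010.
R_c takes the fraction G_k/ΣG = 0.8621/1.010 = 0.8535, so I = 3.31 × 0.8535 = 2.825 µA.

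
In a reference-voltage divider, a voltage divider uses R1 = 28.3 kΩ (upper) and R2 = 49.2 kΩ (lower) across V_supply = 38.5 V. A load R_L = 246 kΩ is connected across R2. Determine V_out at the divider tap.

The load sits in parallel with R2, giving an effective lower resistance R2' = R2·R_L/(R2+R_L) = 41.00 kΩ.
Now apply the divider: V_out = 38.5 × 0.5916 = 22.78 V.

V_out ≈ 22.8 V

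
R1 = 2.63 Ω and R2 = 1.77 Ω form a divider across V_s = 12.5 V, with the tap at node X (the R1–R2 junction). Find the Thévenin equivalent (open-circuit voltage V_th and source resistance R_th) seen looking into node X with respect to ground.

With X open, the divider is unloaded: V_th = 12.5 × 1.77/4.400 = 5.028 V.
Zeroing V_s shorts the top of R1 to ground, so R_th = R1 ‖ R2 = 1.058 Ω.

V_th ≈ 5.03 V, R_th ≈ 1.06 Ω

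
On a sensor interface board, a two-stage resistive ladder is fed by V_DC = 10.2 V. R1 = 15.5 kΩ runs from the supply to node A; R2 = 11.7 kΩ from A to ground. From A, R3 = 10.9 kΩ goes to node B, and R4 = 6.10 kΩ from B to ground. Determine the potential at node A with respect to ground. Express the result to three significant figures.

V_A ≈ 3.15 V

Node A sees R2 in parallel with the series input of stage 2, R3 + R4 = 17.00 kΩ.
Effective lower resistance at A: R2 ‖ 17.00 = 6.930 kΩ.
First divider: V_A = V_DC · 6.930/(15.5 + 6.930) = 3.152 V.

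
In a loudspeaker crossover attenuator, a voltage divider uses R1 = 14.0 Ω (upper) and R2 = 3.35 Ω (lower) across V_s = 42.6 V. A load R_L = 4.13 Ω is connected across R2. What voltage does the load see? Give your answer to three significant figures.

V_out ≈ 4.97 V

The load sits in parallel with R2, giving an effective lower resistance R2' = R2·R_L/(R2+R_L) = 1.850 Ω.
Now apply the divider: V_out = 42.6 × 0.1167 = 4.971 V.
(Unloaded it would be 8.23 V; the load pulls it down.)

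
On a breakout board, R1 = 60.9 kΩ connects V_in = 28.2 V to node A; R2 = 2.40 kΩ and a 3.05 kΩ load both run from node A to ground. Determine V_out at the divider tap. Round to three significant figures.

R2 ‖ R_L = (2.40 × 3.05)/(2.40 + 3.05) = 1.343 kΩ.
Voltage divider with the loaded lower leg: V_out = 28.2 × 1.343/(60.9 + 1.343) = 28.2 × 0.02158 = 0.6085 V.

V_out ≈ 0.609 V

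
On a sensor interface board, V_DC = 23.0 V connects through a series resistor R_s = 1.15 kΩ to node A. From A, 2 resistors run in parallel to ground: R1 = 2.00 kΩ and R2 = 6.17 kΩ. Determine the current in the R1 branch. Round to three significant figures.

I ≈ 6.53 mA

Parallel bank: R_p = 1/(1/2.00 + 1/6.17) = 1.510 kΩ.
Node voltage V_A = V_DC · R_p/(R_s + R_p) = 23.0 × 0.5677 = 13.06 V.
I(R1) = V_A / R1 = 13.06/2.00 = 6.529 mA.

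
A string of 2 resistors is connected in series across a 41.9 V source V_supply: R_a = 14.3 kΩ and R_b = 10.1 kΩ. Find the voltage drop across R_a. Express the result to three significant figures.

V ≈ 24.6 V

Total series resistance ΣR = 14.3 + 10.1 = 24.40 kΩ.
V = V_supply · R/ΣR = 41.9 × 0.5861 = 24.56 V.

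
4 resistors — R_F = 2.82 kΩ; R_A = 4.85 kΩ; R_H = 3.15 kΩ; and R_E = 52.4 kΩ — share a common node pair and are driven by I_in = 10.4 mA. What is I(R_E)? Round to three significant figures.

Total conductance ΣG = 1/2.82 + 1/4.85 + 1/3.15 + 1/52.4 = 0.8973 (units of 1/kΩ).
R_E takes the fraction G_k/ΣG = 0.01908/0.8973 = 0.02127, so I = 10.4 × 0.02127 = 0.2212 mA.

I ≈ 0.221 mA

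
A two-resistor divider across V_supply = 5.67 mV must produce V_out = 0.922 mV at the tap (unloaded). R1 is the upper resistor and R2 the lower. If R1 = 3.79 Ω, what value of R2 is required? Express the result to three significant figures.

R2 ≈ 0.736 Ω

The divider ratio is R2/(R1+R2) = 0.922/5.67 = 0.1626.
R2 = R1 · 0.1626/(1 − 0.1626) = 0.7360 Ω.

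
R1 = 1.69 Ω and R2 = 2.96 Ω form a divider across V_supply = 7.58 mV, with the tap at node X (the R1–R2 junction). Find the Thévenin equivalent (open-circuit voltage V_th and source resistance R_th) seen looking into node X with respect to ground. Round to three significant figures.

Open-circuit (no load on X): V_th = V_supply · R2/(R1 + R2) = 7.58 × 2.96/(1.690 + 2.96) = 4.825 mV.
Looking into X with the source shorted: R_th = R1·R2/(R1+R2) = 1.690 × 2.96/4.650 = 1.076 Ω.

V_th ≈ 4.83 mV, R_th ≈ 1.08 Ω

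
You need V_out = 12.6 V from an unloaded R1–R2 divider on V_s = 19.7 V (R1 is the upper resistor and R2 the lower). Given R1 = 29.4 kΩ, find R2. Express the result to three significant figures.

R2 ≈ 52.2 kΩ

Required fraction k = V_out/V_s = 0.6396.
R2 = R1 · 0.6396/(1 − 0.6396) = 52.17 kΩ.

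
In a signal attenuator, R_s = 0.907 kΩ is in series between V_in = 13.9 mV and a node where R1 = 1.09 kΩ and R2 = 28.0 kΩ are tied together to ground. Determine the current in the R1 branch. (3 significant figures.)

I ≈ 6.84 µA

Combine the parallel branches: R_p = (1/1.09 + 1/28.0)⁻¹ = 1.049 kΩ.
V_A by voltage divider: V_A = 13.9 × 1.049/(0.907 + 1.049) = 7.455 mV.
I(R1) = V_A / R1 = 7.455/1.09 = 6.840 µA.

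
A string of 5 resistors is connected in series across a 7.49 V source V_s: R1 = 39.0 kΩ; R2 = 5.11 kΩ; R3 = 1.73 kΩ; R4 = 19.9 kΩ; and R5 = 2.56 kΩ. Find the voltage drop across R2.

V ≈ 0.560 V

Total series resistance ΣR = 39.0 + 5.11 + 1.73 + 19.9 + 2.56 = 68.30 kΩ.
By the voltage-divider rule, V = 7.49 × 5.110/68.30 = 0.5604 V.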